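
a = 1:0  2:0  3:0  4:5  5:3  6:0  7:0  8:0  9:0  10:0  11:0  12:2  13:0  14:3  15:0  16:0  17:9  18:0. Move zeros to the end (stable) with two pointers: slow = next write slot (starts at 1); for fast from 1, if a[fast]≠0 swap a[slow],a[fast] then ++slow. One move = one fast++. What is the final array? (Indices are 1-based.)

slow=1 fast=1: a[fast]=0, fast++
slow=1 fast=2: a[fast]=0, fast++
slow=1 fast=3: a[fast]=0, fast++
slow=1 fast=4: a[fast]=5≠0 swap→a[1]=5, slow++,fast++
slow=2 fast=5: a[fast]=3≠0 swap→a[2]=3, slow++,fast++
slow=3 fast=6: a[fast]=0, fast++
slow=3 fast=7: a[fast]=0, fast++
slow=3 fast=8: a[fast]=0, fast++
slow=3 fast=9: a[fast]=0, fast++
slow=3 fast=10: a[fast]=0, fast++
slow=3 fast=11: a[fast]=0, fast++
slow=3 fast=12: a[fast]=2≠0 swap→a[3]=2, slow++,fast++
slow=4 fast=13: a[fast]=0, fast++
slow=4 fast=14: a[fast]=3≠0 swap→a[4]=3, slow++,fast++
slow=5 fast=15: a[fast]=0, fast++
slow=5 fast=16: a[fast]=0, fast++
slow=5 fast=17: a[fast]=9≠0 swap→a[5]=9, slow++,fast++
slow=6 fast=18: a[fast]=0, fast++

[5, 3, 2, 3, 9, 0, 0, 0, 0, 0, 0, 0, 0, 0, 0, 0, 0, 0]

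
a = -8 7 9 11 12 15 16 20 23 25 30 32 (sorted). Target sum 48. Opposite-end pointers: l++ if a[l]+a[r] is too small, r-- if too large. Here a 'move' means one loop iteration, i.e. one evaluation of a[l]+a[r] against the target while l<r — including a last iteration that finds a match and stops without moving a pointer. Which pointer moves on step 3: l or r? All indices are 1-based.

[1,12] -8+32=24 <48 → l++
[2,12] 7+32=39 <48 → l++
[3,12] 9+32=41 <48 → l++

l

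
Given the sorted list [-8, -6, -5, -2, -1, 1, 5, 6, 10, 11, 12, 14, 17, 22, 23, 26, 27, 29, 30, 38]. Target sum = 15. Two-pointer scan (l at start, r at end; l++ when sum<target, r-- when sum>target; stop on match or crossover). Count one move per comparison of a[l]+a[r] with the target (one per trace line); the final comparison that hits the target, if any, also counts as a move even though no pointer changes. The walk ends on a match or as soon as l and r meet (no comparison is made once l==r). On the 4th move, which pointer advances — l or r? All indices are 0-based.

[0,19] -8+38=30 >15 → r--
[0,18] -8+30=22 >15 → r--
[0,17] -8+29=21 >15 → r--
[0,16] -8+27=19 >15 → r--

r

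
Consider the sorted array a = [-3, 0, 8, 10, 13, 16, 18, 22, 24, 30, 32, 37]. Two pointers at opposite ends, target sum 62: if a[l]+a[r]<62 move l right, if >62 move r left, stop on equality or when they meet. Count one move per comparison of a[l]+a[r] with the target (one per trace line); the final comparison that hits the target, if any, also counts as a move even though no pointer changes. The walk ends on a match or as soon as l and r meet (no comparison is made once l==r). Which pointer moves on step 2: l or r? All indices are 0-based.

l

l=0 r=11: -3+37=34 <62, l++
l=1 r=11: 0+37=37 <62, l++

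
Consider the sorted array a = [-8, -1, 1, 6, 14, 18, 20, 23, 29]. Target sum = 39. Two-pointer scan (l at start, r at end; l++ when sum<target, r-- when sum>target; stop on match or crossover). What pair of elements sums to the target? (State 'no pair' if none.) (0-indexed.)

l=0 r=8: -8+29=21 <39, l++
l=1 r=8: -1+29=28 <39, l++
l=2 r=8: 1+29=30 <39, l++
l=3 r=8: 6+29=35 <39, l++
l=4 r=8: 14+29=43 >39, r--
l=4 r=7: 14+23=37 <39, l++
l=5 r=7: 18+23=41 >39, r--
l=5 r=6: 18+20=38 <39, l++

no pair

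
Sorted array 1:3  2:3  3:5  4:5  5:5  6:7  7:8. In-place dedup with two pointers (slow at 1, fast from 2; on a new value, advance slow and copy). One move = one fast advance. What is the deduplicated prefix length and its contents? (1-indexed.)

length 4; prefix = [3, 5, 7, 8]

(s=1,f=2) a[fast]=3=a[slow] dup → fast++
(s=1,f=3) a[fast]=5≠a[slow]=3 write a[2]=5 → slow++,fast++
(s=2,f=4) a[fast]=5=a[slow] dup → fast++
(s=2,f=5) a[fast]=5=a[slow] dup → fast++
(s=2,f=6) a[fast]=7≠a[slow]=5 write a[3]=7 → slow++,fast++
(s=3,f=7) a[fast]=8≠a[slow]=7 write a[4]=8 → slow++,fast++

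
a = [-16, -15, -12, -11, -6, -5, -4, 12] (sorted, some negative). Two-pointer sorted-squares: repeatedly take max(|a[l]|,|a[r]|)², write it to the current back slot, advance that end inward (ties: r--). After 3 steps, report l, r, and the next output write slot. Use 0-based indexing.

l=2, r=6, next write slot=4

l=0 r=7: |-16|>|12| out[7]=256, l++
l=1 r=7: |-15|>|12| out[6]=225, l++
l=2 r=7: |-12|<=|12| out[5]=144, r--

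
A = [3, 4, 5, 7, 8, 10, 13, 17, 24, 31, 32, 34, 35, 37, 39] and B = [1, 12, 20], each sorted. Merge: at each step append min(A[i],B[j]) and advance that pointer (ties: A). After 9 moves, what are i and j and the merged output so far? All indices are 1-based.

i=1 j=1: A[i]=3>B[j]=1 take 1, j++
i=1 j=2: A[i]=3<=B[j]=12 take 3, i++
i=2 j=2: A[i]=4<=B[j]=12 take 4, i++
i=3 j=2: A[i]=5<=B[j]=12 take 5, i++
i=4 j=2: A[i]=7<=B[j]=12 take 7, i++
i=5 j=2: A[i]=8<=B[j]=12 take 8, i++
i=6 j=2: A[i]=10<=B[j]=12 take 10, i++
i=7 j=2: A[i]=13>B[j]=12 take 12, j++
i=7 j=3: A[i]=13<=B[j]=20 take 13, i++

i=8, j=3, merged so far=[1, 3, 4, 5, 7, 8, 10, 12, 13]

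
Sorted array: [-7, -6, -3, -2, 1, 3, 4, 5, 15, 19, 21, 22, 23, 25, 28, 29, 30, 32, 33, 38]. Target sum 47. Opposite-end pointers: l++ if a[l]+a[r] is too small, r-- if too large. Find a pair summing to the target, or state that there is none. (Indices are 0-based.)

[0,19] -7+38=31 <47 → l++
[1,19] -6+38=32 <47 → l++
[2,19] -3+38=35 <47 → l++
[3,19] -2+38=36 <47 → l++
[4,19] 1+38=39 <47 → l++
[5,19] 3+38=41 <47 → l++
[6,19] 4+38=42 <47 → l++
[7,19] 5+38=43 <47 → l++
[8,19] 15+38=53 >47 → r--
[8,18] 15+33=48 >47 → r--
[8,17] 15+32=47 → found

(15, 32)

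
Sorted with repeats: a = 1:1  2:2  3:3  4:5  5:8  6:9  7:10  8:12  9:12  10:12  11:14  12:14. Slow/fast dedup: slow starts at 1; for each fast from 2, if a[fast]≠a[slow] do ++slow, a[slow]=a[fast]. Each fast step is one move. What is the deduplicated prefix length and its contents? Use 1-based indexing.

slow=1 fast=2: a[fast]=2≠a[slow]=1 write a[2]=2, slow++,fast++
slow=2 fast=3: a[fast]=3≠a[slow]=2 write a[3]=3, slow++,fast++
slow=3 fast=4: a[fast]=5≠a[slow]=3 write a[4]=5, slow++,fast++
slow=4 fast=5: a[fast]=8≠a[slow]=5 write a[5]=8, slow++,fast++
slow=5 fast=6: a[fast]=9≠a[slow]=8 write a[6]=9, slow++,fast++
slow=6 fast=7: a[fast]=10≠a[slow]=9 write a[7]=10, slow++,fast++
slow=7 fast=8: a[fast]=12≠a[slow]=10 write a[8]=12, slow++,fast++
slow=8 fast=9: a[fast]=12=a[slow] dup, fast++
slow=8 fast=10: a[fast]=12=a[slow] dup, fast++
slow=8 fast=11: a[fast]=14≠a[slow]=12 write a[9]=14, slow++,fast++
slow=9 fast=12: a[fast]=14=a[slow] dup, fast++

length 9; prefix = [1, 2, 3, 5, 8, 9, 10, 12, 14]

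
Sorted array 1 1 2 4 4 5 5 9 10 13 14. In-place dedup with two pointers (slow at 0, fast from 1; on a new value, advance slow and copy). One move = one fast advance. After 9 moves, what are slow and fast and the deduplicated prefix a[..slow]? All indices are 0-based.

slow=6, fast=10, prefix=[1, 2, 4, 5, 9, 10, 13]

slow=0 fast=1: a[fast]=1=a[slow] dup, fast++
slow=0 fast=2: a[fast]=2≠a[slow]=1 write a[1]=2, slow++,fast++
slow=1 fast=3: a[fast]=4≠a[slow]=2 write a[2]=4, slow++,fast++
slow=2 fast=4: a[fast]=4=a[slow] dup, fast++
slow=2 fast=5: a[fast]=5≠a[slow]=4 write a[3]=5, slow++,fast++
slow=3 fast=6: a[fast]=5=a[slow] dup, fast++
slow=3 fast=7: a[fast]=9≠a[slow]=5 write a[4]=9, slow++,fast++
slow=4 fast=8: a[fast]=10≠a[slow]=9 write a[5]=10, slow++,fast++
slow=5 fast=9: a[fast]=13≠a[slow]=10 write a[6]=13, slow++,fast++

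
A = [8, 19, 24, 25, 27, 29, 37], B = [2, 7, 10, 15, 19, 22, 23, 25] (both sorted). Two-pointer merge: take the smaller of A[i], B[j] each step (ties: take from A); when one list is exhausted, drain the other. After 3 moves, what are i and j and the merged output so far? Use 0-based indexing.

[i=0,j=0] A[i]=8>B[j]=2 take 2 → j++
[i=0,j=1] A[i]=8>B[j]=7 take 7 → j++
[i=0,j=2] A[i]=8<=B[j]=10 take 8 → i++

i=1, j=2, merged so far=[2, 7, 8]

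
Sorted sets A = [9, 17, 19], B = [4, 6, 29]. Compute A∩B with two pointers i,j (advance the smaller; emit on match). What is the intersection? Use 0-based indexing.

[i=0,j=0] 9>4 → j++
[i=0,j=1] 9>6 → j++
[i=0,j=2] 9<29 → i++
[i=1,j=2] 17<29 → i++
[i=2,j=2] 19<29 → i++

intersection = []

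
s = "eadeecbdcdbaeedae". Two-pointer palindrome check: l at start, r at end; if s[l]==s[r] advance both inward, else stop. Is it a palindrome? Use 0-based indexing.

[0,16] 'e'=='e' → l++,r--
[1,15] 'a'=='a' → l++,r--
[2,14] 'd'=='d' → l++,r--
[3,13] 'e'=='e' → l++,r--
[4,12] 'e'=='e' → l++,r--
[5,11] 'c'!='a' → stop

not a palindrome (mismatch at 5,11)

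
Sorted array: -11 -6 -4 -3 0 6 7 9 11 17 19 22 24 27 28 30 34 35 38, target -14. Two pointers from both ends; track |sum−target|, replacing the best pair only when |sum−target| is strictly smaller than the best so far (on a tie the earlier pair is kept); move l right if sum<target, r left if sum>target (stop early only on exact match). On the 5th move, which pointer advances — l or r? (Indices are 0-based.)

r

l=0 r=18: -11+38=27 d=41 *, r--
l=0 r=17: -11+35=24 d=38 *, r--
l=0 r=16: -11+34=23 d=37 *, r--
l=0 r=15: -11+30=19 d=33 *, r--
l=0 r=14: -11+28=17 d=31 *, r--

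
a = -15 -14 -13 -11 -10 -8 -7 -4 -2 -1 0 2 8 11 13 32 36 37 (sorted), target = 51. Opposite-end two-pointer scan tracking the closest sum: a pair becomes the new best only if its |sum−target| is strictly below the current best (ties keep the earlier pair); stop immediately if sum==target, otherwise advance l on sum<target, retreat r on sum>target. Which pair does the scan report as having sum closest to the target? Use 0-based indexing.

l=0 r=17: -15+37=22 d=29 *, l++
l=1 r=17: -14+37=23 d=28 *, l++
l=2 r=17: -13+37=24 d=27 *, l++
l=3 r=17: -11+37=26 d=25 *, l++
l=4 r=17: -10+37=27 d=24 *, l++
l=5 r=17: -8+37=29 d=22 *, l++
l=6 r=17: -7+37=30 d=21 *, l++
l=7 r=17: -4+37=33 d=18 *, l++
l=8 r=17: -2+37=35 d=16 *, l++
l=9 r=17: -1+37=36 d=15 *, l++
l=10 r=17: 0+37=37 d=14 *, l++
l=11 r=17: 2+37=39 d=12 *, l++
l=12 r=17: 8+37=45 d=6 *, l++
l=13 r=17: 11+37=48 d=3 *, l++
l=14 r=17: 13+37=50 d=1 *, l++
l=15 r=17: 32+37=69 d=18, r--
l=15 r=16: 32+36=68 d=17, r--

pair (13, 37) with sum 50 (|Δ|=1)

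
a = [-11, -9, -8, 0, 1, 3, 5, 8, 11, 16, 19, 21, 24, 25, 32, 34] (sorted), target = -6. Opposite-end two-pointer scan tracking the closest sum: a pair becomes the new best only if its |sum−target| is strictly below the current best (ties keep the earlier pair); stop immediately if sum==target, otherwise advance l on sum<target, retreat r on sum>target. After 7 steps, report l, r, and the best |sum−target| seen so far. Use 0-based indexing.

l=0, r=8, best |Δ|=11

l=0 r=15: -11+34=23 d=29 *, r--
l=0 r=14: -11+32=21 d=27 *, r--
l=0 r=13: -11+25=14 d=20 *, r--
l=0 r=12: -11+24=13 d=19 *, r--
l=0 r=11: -11+21=10 d=16 *, r--
l=0 r=10: -11+19=8 d=14 *, r--
l=0 r=9: -11+16=5 d=11 *, r--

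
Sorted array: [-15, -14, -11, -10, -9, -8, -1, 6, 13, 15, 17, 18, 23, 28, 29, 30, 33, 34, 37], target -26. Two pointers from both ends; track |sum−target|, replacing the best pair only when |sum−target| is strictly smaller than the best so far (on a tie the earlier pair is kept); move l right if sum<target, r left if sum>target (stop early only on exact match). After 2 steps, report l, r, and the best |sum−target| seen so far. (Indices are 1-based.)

l=1 r=19: -15+37=22 d=48 *, r--
l=1 r=18: -15+34=19 d=45 *, r--

l=1, r=17, best |Δ|=45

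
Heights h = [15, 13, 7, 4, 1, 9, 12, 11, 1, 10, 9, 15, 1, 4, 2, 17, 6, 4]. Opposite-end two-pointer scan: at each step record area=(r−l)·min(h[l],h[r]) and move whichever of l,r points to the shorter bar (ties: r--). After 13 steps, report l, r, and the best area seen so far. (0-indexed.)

l=11, r=15, best area=225

l=0 r=17: min(15,4)*17=68 best=68 *, r--
l=0 r=16: min(15,6)*16=96 best=96 *, r--
l=0 r=15: min(15,17)*15=225 best=225 *, l++
l=1 r=15: min(13,17)*14=182 best=225, l++
l=2 r=15: min(7,17)*13=91 best=225, l++
l=3 r=15: min(4,17)*12=48 best=225, l++
l=4 r=15: min(1,17)*11=11 best=225, l++
l=5 r=15: min(9,17)*10=90 best=225, l++
l=6 r=15: min(12,17)*9=108 best=225, l++
l=7 r=15: min(11,17)*8=88 best=225, l++
l=8 r=15: min(1,17)*7=7 best=225, l++
l=9 r=15: min(10,17)*6=60 best=225, l++
l=10 r=15: min(9,17)*5=45 best=225, l++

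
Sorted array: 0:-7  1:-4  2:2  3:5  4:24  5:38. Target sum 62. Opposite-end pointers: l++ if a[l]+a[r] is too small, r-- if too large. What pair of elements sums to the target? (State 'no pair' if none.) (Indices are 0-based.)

[0,5] -7+38=31 <62 → l++
[1,5] -4+38=34 <62 → l++
[2,5] 2+38=40 <62 → l++
[3,5] 5+38=43 <62 → l++
[4,5] 24+38=62 → found

(24, 38)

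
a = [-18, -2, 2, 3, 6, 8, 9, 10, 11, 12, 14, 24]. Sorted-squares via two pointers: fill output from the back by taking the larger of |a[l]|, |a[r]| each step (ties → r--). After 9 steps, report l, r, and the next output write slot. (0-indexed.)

l=1, r=3, next write slot=2

l=0 r=11: |-18|<=|24| out[11]=576, r--
l=0 r=10: |-18|>|14| out[10]=324, l++
l=1 r=10: |-2|<=|14| out[9]=196, r--
l=1 r=9: |-2|<=|12| out[8]=144, r--
l=1 r=8: |-2|<=|11| out[7]=121, r--
l=1 r=7: |-2|<=|10| out[6]=100, r--
l=1 r=6: |-2|<=|9| out[5]=81, r--
l=1 r=5: |-2|<=|8| out[4]=64, r--
l=1 r=4: |-2|<=|6| out[3]=36, r--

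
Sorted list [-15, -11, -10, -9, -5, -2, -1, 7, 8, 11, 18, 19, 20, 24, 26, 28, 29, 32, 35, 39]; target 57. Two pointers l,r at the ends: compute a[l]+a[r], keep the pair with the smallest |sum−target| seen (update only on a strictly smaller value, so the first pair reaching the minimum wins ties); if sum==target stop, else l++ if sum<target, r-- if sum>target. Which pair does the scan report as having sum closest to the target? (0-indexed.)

pair (18, 39) with sum 57 (|Δ|=0)

l=0 r=19: -15+39=24 d=33 *, l++
l=1 r=19: -11+39=28 d=29 *, l++
l=2 r=19: -10+39=29 d=28 *, l++
l=3 r=19: -9+39=30 d=27 *, l++
l=4 r=19: -5+39=34 d=23 *, l++
l=5 r=19: -2+39=37 d=20 *, l++
l=6 r=19: -1+39=38 d=19 *, l++
l=7 r=19: 7+39=46 d=11 *, l++
l=8 r=19: 8+39=47 d=10 *, l++
l=9 r=19: 11+39=50 d=7 *, l++
l=10 r=19: 18+39=57 d=0 *, stop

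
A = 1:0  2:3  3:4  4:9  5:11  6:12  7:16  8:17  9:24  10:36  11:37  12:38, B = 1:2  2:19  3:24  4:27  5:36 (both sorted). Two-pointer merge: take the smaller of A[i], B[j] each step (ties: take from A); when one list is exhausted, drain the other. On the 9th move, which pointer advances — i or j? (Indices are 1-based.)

[i=1,j=1] A[i]=0<=B[j]=2 take 0 → i++
[i=2,j=1] A[i]=3>B[j]=2 take 2 → j++
[i=2,j=2] A[i]=3<=B[j]=19 take 3 → i++
[i=3,j=2] A[i]=4<=B[j]=19 take 4 → i++
[i=4,j=2] A[i]=9<=B[j]=19 take 9 → i++
[i=5,j=2] A[i]=11<=B[j]=19 take 11 → i++
[i=6,j=2] A[i]=12<=B[j]=19 take 12 → i++
[i=7,j=2] A[i]=16<=B[j]=19 take 16 → i++
[i=8,j=2] A[i]=17<=B[j]=19 take 17 → i++

i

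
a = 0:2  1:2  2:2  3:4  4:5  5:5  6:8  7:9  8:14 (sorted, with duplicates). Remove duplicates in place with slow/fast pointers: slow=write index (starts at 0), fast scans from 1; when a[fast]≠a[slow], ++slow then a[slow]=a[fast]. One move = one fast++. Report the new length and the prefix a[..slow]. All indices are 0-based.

slow=0 fast=1: a[fast]=2=a[slow] dup, fast++
slow=0 fast=2: a[fast]=2=a[slow] dup, fast++
slow=0 fast=3: a[fast]=4≠a[slow]=2 write a[1]=4, slow++,fast++
slow=1 fast=4: a[fast]=5≠a[slow]=4 write a[2]=5, slow++,fast++
slow=2 fast=5: a[fast]=5=a[slow] dup, fast++
slow=2 fast=6: a[fast]=8≠a[slow]=5 write a[3]=8, slow++,fast++
slow=3 fast=7: a[fast]=9≠a[slow]=8 write a[4]=9, slow++,fast++
slow=4 fast=8: a[fast]=14≠a[slow]=9 write a[5]=14, slow++,fast++

length 6; prefix = [2, 4, 5, 8, 9, 14]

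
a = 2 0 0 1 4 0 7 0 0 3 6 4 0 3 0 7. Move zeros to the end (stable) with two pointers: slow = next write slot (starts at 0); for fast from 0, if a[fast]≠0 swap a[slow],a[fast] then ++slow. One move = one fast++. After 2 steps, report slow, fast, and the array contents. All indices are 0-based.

slow=1, fast=2, a=[2, 0, 0, 1, 4, 0, 7, 0, 0, 3, 6, 4, 0, 3, 0, 7]

slow=0 fast=0: a[fast]=2≠0 swap→a[0]=2, slow++,fast++
slow=1 fast=1: a[fast]=0, fast++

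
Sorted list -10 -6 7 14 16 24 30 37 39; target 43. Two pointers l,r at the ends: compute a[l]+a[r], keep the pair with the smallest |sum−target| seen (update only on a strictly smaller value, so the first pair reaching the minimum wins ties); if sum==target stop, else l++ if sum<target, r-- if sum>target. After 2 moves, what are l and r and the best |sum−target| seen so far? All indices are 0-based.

l=2, r=8, best |Δ|=10

l=0 r=8: -10+39=29 d=14 *, l++
l=1 r=8: -6+39=33 d=10 *, l++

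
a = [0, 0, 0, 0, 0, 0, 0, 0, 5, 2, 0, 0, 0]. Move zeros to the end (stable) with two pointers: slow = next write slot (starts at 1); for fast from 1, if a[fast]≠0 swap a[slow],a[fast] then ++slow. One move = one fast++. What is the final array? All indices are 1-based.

[5, 2, 0, 0, 0, 0, 0, 0, 0, 0, 0, 0, 0]

(s=1,f=1) a[fast]=0 → fast++
(s=1,f=2) a[fast]=0 → fast++
(s=1,f=3) a[fast]=0 → fast++
(s=1,f=4) a[fast]=0 → fast++
(s=1,f=5) a[fast]=0 → fast++
(s=1,f=6) a[fast]=0 → fast++
(s=1,f=7) a[fast]=0 → fast++
(s=1,f=8) a[fast]=0 → fast++
(s=1,f=9) a[fast]=5≠0 swap→a[1]=5 → slow++,fast++
(s=2,f=10) a[fast]=2≠0 swap→a[2]=2 → slow++,fast++
(s=3,f=11) a[fast]=0 → fast++
(s=3,f=12) a[fast]=0 → fast++
(s=3,f=13) a[fast]=0 → fast++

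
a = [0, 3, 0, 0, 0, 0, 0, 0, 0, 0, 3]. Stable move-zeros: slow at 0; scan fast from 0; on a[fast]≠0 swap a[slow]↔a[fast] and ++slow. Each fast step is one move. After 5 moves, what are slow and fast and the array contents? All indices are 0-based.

slow=0 fast=0: a[fast]=0, fast++
slow=0 fast=1: a[fast]=3≠0 swap→a[0]=3, slow++,fast++
slow=1 fast=2: a[fast]=0, fast++
slow=1 fast=3: a[fast]=0, fast++
slow=1 fast=4: a[fast]=0, fast++

slow=1, fast=5, a=[3, 0, 0, 0, 0, 0, 0, 0, 0, 0, 3]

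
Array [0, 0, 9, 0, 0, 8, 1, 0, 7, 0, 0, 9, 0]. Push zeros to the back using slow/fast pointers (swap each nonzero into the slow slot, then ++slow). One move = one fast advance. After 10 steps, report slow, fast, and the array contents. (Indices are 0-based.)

slow=0 fast=0: a[fast]=0, fast++
slow=0 fast=1: a[fast]=0, fast++
slow=0 fast=2: a[fast]=9≠0 swap→a[0]=9, slow++,fast++
slow=1 fast=3: a[fast]=0, fast++
slow=1 fast=4: a[fast]=0, fast++
slow=1 fast=5: a[fast]=8≠0 swap→a[1]=8, slow++,fast++
slow=2 fast=6: a[fast]=1≠0 swap→a[2]=1, slow++,fast++
slow=3 fast=7: a[fast]=0, fast++
slow=3 fast=8: a[fast]=7≠0 swap→a[3]=7, slow++,fast++
slow=4 fast=9: a[fast]=0, fast++

slow=4, fast=10, a=[9, 8, 1, 7, 0, 0, 0, 0, 0, 0, 0, 9, 0]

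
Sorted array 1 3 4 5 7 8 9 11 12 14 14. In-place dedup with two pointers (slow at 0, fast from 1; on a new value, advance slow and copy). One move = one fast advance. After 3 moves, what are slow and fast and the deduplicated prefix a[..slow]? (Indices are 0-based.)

slow=3, fast=4, prefix=[1, 3, 4, 5]

slow=0 fast=1: a[fast]=3≠a[slow]=1 write a[1]=3, slow++,fast++
slow=1 fast=2: a[fast]=4≠a[slow]=3 write a[2]=4, slow++,fast++
slow=2 fast=3: a[fast]=5≠a[slow]=4 write a[3]=5, slow++,fast++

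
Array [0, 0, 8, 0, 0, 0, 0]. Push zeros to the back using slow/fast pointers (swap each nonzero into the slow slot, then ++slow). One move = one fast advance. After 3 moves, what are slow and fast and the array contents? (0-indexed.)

(s=0,f=0) a[fast]=0 → fast++
(s=0,f=1) a[fast]=0 → fast++
(s=0,f=2) a[fast]=8≠0 swap→a[0]=8 → slow++,fast++

slow=1, fast=3, a=[8, 0, 0, 0, 0, 0, 0]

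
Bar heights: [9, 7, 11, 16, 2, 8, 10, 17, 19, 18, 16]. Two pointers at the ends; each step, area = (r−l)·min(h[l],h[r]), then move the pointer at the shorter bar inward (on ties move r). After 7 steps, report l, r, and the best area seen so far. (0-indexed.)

l=6, r=9, best area=112

l=0 r=10: min(9,16)*10=90 best=90 *, l++
l=1 r=10: min(7,16)*9=63 best=90, l++
l=2 r=10: min(11,16)*8=88 best=90, l++
l=3 r=10: min(16,16)*7=112 best=112 *, r--
l=3 r=9: min(16,18)*6=96 best=112, l++
l=4 r=9: min(2,18)*5=10 best=112, l++
l=5 r=9: min(8,18)*4=32 best=112, l++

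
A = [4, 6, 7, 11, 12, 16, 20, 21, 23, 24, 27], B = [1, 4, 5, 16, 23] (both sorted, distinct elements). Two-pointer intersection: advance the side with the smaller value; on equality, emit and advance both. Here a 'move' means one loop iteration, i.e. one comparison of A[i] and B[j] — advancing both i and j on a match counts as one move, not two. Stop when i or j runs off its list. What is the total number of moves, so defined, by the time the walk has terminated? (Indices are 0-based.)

11 moves

i=0 j=0: 4>1, j++
i=0 j=1: 4==4 emit, i++,j++
i=1 j=2: 6>5, j++
i=1 j=3: 6<16, i++
i=2 j=3: 7<16, i++
i=3 j=3: 11<16, i++
i=4 j=3: 12<16, i++
i=5 j=3: 16==16 emit, i++,j++
i=6 j=4: 20<23, i++
i=7 j=4: 21<23, i++
i=8 j=4: 23==23 emit, i++,j++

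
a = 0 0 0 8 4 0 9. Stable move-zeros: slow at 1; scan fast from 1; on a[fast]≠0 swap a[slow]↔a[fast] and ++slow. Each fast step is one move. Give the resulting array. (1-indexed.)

[8, 4, 9, 0, 0, 0, 0]

slow=1 fast=1: a[fast]=0, fast++
slow=1 fast=2: a[fast]=0, fast++
slow=1 fast=3: a[fast]=0, fast++
slow=1 fast=4: a[fast]=8≠0 swap→a[1]=8, slow++,fast++
slow=2 fast=5: a[fast]=4≠0 swap→a[2]=4, slow++,fast++
slow=3 fast=6: a[fast]=0, fast++
slow=3 fast=7: a[fast]=9≠0 swap→a[3]=9, slow++,fast++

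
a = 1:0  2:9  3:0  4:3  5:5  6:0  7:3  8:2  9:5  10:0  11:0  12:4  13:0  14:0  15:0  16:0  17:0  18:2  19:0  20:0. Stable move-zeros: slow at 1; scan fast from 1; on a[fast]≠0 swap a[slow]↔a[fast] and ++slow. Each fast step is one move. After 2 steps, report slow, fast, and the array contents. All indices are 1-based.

slow=2, fast=3, a=[9, 0, 0, 3, 5, 0, 3, 2, 5, 0, 0, 4, 0, 0, 0, 0, 0, 2, 0, 0]

slow=1 fast=1: a[fast]=0, fast++
slow=1 fast=2: a[fast]=9≠0 swap→a[1]=9, slow++,fast++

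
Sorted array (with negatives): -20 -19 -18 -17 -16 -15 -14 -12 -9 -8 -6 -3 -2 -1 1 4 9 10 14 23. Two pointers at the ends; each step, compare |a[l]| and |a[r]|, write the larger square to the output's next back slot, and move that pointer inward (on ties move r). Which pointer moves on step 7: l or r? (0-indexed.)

[0,19] |-20|<=|23| out[19]=529 → r--
[0,18] |-20|>|14| out[18]=400 → l++
[1,18] |-19|>|14| out[17]=361 → l++
[2,18] |-18|>|14| out[16]=324 → l++
[3,18] |-17|>|14| out[15]=289 → l++
[4,18] |-16|>|14| out[14]=256 → l++
[5,18] |-15|>|14| out[13]=225 → l++

l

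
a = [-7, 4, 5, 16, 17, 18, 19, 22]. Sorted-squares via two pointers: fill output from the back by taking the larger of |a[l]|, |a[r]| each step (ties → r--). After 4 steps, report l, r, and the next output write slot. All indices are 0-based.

l=0 r=7: |-7|<=|22| out[7]=484, r--
l=0 r=6: |-7|<=|19| out[6]=361, r--
l=0 r=5: |-7|<=|18| out[5]=324, r--
l=0 r=4: |-7|<=|17| out[4]=289, r--

l=0, r=3, next write slot=3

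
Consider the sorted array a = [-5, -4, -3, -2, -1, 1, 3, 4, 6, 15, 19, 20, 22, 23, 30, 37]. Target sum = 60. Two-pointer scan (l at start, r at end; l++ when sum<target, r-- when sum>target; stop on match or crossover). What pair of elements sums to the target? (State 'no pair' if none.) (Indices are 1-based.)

(23, 37)

[1,16] -5+37=32 <60 → l++
[2,16] -4+37=33 <60 → l++
[3,16] -3+37=34 <60 → l++
[4,16] -2+37=35 <60 → l++
[5,16] -1+37=36 <60 → l++
[6,16] 1+37=38 <60 → l++
[7,16] 3+37=40 <60 → l++
[8,16] 4+37=41 <60 → l++
[9,16] 6+37=43 <60 → l++
[10,16] 15+37=52 <60 → l++
[11,16] 19+37=56 <60 → l++
[12,16] 20+37=57 <60 → l++
[13,16] 22+37=59 <60 → l++
[14,16] 23+37=60 → found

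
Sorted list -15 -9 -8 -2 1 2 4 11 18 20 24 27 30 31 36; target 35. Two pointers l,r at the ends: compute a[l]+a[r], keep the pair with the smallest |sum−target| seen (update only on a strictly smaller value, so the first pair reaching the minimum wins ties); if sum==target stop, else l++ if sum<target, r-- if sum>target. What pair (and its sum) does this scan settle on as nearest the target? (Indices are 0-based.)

[0,14] -15+36=21 d=14 * → l++
[1,14] -9+36=27 d=8 * → l++
[2,14] -8+36=28 d=7 * → l++
[3,14] -2+36=34 d=1 * → l++
[4,14] 1+36=37 d=2 → r--
[4,13] 1+31=32 d=3 → l++
[5,13] 2+31=33 d=2 → l++
[6,13] 4+31=35 d=0 * → stop

pair (4, 31) with sum 35 (|Δ|=0)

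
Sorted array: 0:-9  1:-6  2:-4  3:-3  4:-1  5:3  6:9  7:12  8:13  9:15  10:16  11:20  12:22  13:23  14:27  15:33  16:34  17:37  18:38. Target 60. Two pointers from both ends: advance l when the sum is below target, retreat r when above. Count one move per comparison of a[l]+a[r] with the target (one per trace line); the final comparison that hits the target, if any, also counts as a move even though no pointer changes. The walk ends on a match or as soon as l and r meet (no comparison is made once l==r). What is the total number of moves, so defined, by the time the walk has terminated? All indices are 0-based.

13 moves

[0,18] -9+38=29 <60 → l++
[1,18] -6+38=32 <60 → l++
[2,18] -4+38=34 <60 → l++
[3,18] -3+38=35 <60 → l++
[4,18] -1+38=37 <60 → l++
[5,18] 3+38=41 <60 → l++
[6,18] 9+38=47 <60 → l++
[7,18] 12+38=50 <60 → l++
[8,18] 13+38=51 <60 → l++
[9,18] 15+38=53 <60 → l++
[10,18] 16+38=54 <60 → l++
[11,18] 20+38=58 <60 → l++
[12,18] 22+38=60 → found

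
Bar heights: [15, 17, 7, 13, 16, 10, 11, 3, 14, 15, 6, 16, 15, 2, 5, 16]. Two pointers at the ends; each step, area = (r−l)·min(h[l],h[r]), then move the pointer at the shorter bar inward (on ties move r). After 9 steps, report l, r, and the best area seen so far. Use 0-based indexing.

[0,15] min(15,16)*15=225 best=225 * → l++
[1,15] min(17,16)*14=224 best=225 → r--
[1,14] min(17,5)*13=65 best=225 → r--
[1,13] min(17,2)*12=24 best=225 → r--
[1,12] min(17,15)*11=165 best=225 → r--
[1,11] min(17,16)*10=160 best=225 → r--
[1,10] min(17,6)*9=54 best=225 → r--
[1,9] min(17,15)*8=120 best=225 → r--
[1,8] min(17,14)*7=98 best=225 → r--

l=1, r=7, best area=225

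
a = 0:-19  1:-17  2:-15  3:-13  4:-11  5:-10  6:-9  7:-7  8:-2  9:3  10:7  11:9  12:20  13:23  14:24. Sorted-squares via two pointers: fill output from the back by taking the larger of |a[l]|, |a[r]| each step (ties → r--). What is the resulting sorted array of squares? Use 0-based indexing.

l=0 r=14: |-19|<=|24| out[14]=576, r--
l=0 r=13: |-19|<=|23| out[13]=529, r--
l=0 r=12: |-19|<=|20| out[12]=400, r--
l=0 r=11: |-19|>|9| out[11]=361, l++
l=1 r=11: |-17|>|9| out[10]=289, l++
l=2 r=11: |-15|>|9| out[9]=225, l++
l=3 r=11: |-13|>|9| out[8]=169, l++
l=4 r=11: |-11|>|9| out[7]=121, l++
l=5 r=11: |-10|>|9| out[6]=100, l++
l=6 r=11: |-9|<=|9| out[5]=81, r--
l=6 r=10: |-9|>|7| out[4]=81, l++
l=7 r=10: |-7|<=|7| out[3]=49, r--
l=7 r=9: |-7|>|3| out[2]=49, l++
l=8 r=9: |-2|<=|3| out[1]=9, r--
l=8 r=8: |-2|<=|-2| out[0]=4, r--

[4, 9, 49, 49, 81, 81, 100, 121, 169, 225, 289, 361, 400, 529, 576]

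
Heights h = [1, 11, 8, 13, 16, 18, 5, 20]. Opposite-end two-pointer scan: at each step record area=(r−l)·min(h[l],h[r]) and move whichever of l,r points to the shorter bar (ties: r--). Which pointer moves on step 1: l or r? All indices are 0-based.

[0,7] min(1,20)*7=7 best=7 * → l++

l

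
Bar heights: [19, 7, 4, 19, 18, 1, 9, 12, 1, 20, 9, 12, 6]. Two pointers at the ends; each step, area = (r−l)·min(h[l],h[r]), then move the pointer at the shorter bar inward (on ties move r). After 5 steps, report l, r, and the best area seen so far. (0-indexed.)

l=2, r=9, best area=171

[0,12] min(19,6)*12=72 best=72 * → r--
[0,11] min(19,12)*11=132 best=132 * → r--
[0,10] min(19,9)*10=90 best=132 → r--
[0,9] min(19,20)*9=171 best=171 * → l++
[1,9] min(7,20)*8=56 best=171 → l++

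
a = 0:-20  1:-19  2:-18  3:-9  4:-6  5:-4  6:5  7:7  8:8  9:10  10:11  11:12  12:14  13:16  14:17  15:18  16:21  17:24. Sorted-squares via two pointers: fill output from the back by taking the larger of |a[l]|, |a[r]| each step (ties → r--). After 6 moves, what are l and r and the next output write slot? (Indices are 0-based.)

[0,17] |-20|<=|24| out[17]=576 → r--
[0,16] |-20|<=|21| out[16]=441 → r--
[0,15] |-20|>|18| out[15]=400 → l++
[1,15] |-19|>|18| out[14]=361 → l++
[2,15] |-18|<=|18| out[13]=324 → r--
[2,14] |-18|>|17| out[12]=324 → l++

l=3, r=14, next write slot=11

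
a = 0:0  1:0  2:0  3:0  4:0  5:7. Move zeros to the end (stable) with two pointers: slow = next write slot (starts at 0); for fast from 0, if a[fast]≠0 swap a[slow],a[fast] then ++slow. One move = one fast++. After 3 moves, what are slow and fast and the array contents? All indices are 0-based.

slow=0, fast=3, a=[0, 0, 0, 0, 0, 7]

(s=0,f=0) a[fast]=0 → fast++
(s=0,f=1) a[fast]=0 → fast++
(s=0,f=2) a[fast]=0 → fast++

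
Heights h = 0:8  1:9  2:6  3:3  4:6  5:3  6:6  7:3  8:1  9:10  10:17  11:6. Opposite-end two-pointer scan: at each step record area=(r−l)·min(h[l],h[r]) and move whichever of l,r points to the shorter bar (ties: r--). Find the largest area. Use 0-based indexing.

[0,11] min(8,6)*11=66 best=66 * → r--
[0,10] min(8,17)*10=80 best=80 * → l++
[1,10] min(9,17)*9=81 best=81 * → l++
[2,10] min(6,17)*8=48 best=81 → l++
[3,10] min(3,17)*7=21 best=81 → l++
[4,10] min(6,17)*6=36 best=81 → l++
[5,10] min(3,17)*5=15 best=81 → l++
[6,10] min(6,17)*4=24 best=81 → l++
[7,10] min(3,17)*3=9 best=81 → l++
[8,10] min(1,17)*2=2 best=81 → l++
[9,10] min(10,17)*1=10 best=81 → l++

max area = 81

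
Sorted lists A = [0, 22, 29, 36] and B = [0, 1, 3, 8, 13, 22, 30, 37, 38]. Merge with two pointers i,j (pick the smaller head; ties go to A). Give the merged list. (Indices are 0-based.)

i=0 j=0: A[i]=0<=B[j]=0 take 0, i++
i=1 j=0: A[i]=22>B[j]=0 take 0, j++
i=1 j=1: A[i]=22>B[j]=1 take 1, j++
i=1 j=2: A[i]=22>B[j]=3 take 3, j++
i=1 j=3: A[i]=22>B[j]=8 take 8, j++
i=1 j=4: A[i]=22>B[j]=13 take 13, j++
i=1 j=5: A[i]=22<=B[j]=22 take 22, i++
i=2 j=5: A[i]=29>B[j]=22 take 22, j++
i=2 j=6: A[i]=29<=B[j]=30 take 29, i++
i=3 j=6: A[i]=36>B[j]=30 take 30, j++
i=3 j=7: A[i]=36<=B[j]=37 take 36, i++
i=4 j=7: A done, take B[j]=37, j++
i=4 j=8: A done, take B[j]=38, j++

[0, 0, 1, 3, 8, 13, 22, 22, 29, 30, 36, 37, 38]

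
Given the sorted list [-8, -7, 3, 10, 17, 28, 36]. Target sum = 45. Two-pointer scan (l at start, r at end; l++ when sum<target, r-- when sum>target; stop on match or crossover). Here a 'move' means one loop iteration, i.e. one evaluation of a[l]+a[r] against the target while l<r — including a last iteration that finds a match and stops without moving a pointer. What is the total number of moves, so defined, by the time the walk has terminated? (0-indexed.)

6 moves

[0,6] -8+36=28 <45 → l++
[1,6] -7+36=29 <45 → l++
[2,6] 3+36=39 <45 → l++
[3,6] 10+36=46 >45 → r--
[3,5] 10+28=38 <45 → l++
[4,5] 17+28=45 → found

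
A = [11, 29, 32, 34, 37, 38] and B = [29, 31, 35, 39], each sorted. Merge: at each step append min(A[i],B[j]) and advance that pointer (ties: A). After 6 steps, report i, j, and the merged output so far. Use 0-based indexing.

i=4, j=2, merged so far=[11, 29, 29, 31, 32, 34]

[i=0,j=0] A[i]=11<=B[j]=29 take 11 → i++
[i=1,j=0] A[i]=29<=B[j]=29 take 29 → i++
[i=2,j=0] A[i]=32>B[j]=29 take 29 → j++
[i=2,j=1] A[i]=32>B[j]=31 take 31 → j++
[i=2,j=2] A[i]=32<=B[j]=35 take 32 → i++
[i=3,j=2] A[i]=34<=B[j]=35 take 34 → i++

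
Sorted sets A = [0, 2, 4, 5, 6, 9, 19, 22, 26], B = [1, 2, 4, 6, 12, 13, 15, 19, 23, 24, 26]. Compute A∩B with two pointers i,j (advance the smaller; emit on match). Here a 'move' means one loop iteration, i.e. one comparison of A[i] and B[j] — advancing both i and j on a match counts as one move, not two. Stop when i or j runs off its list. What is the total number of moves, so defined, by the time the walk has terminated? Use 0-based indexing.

15 moves

i=0 j=0: 0<1, i++
i=1 j=0: 2>1, j++
i=1 j=1: 2==2 emit, i++,j++
i=2 j=2: 4==4 emit, i++,j++
i=3 j=3: 5<6, i++
i=4 j=3: 6==6 emit, i++,j++
i=5 j=4: 9<12, i++
i=6 j=4: 19>12, j++
i=6 j=5: 19>13, j++
i=6 j=6: 19>15, j++
i=6 j=7: 19==19 emit, i++,j++
i=7 j=8: 22<23, i++
i=8 j=8: 26>23, j++
i=8 j=9: 26>24, j++
i=8 j=10: 26==26 emit, i++,j++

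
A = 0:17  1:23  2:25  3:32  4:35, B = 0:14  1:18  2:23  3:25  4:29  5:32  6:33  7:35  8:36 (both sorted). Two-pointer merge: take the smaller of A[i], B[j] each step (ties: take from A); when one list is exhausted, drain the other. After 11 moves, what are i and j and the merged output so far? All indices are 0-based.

i=4, j=7, merged so far=[14, 17, 18, 23, 23, 25, 25, 29, 32, 32, 33]

i=0 j=0: A[i]=17>B[j]=14 take 14, j++
i=0 j=1: A[i]=17<=B[j]=18 take 17, i++
i=1 j=1: A[i]=23>B[j]=18 take 18, j++
i=1 j=2: A[i]=23<=B[j]=23 take 23, i++
i=2 j=2: A[i]=25>B[j]=23 take 23, j++
i=2 j=3: A[i]=25<=B[j]=25 take 25, i++
i=3 j=3: A[i]=32>B[j]=25 take 25, j++
i=3 j=4: A[i]=32>B[j]=29 take 29, j++
i=3 j=5: A[i]=32<=B[j]=32 take 32, i++
i=4 j=5: A[i]=35>B[j]=32 take 32, j++
i=4 j=6: A[i]=35>B[j]=33 take 33, j++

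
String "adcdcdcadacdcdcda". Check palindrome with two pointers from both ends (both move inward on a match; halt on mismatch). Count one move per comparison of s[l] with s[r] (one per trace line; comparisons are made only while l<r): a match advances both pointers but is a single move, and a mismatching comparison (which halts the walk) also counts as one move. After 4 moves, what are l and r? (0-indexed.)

l=4, r=12

l=0 r=16: 'a'=='a', l++,r--
l=1 r=15: 'd'=='d', l++,r--
l=2 r=14: 'c'=='c', l++,r--
l=3 r=13: 'd'=='d', l++,r--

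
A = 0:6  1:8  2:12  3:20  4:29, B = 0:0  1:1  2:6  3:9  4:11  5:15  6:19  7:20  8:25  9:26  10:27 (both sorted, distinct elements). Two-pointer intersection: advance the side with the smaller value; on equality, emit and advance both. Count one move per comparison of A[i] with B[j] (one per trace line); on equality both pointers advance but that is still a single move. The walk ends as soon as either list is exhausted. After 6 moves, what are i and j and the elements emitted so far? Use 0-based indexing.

i=2, j=5, emitted=[6]

i=0 j=0: 6>0, j++
i=0 j=1: 6>1, j++
i=0 j=2: 6==6 emit, i++,j++
i=1 j=3: 8<9, i++
i=2 j=3: 12>9, j++
i=2 j=4: 12>11, j++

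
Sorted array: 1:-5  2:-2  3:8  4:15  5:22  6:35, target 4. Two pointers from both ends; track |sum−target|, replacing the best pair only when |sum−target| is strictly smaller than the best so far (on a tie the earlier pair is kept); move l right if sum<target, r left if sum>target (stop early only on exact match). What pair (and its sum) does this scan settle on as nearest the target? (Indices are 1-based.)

[1,6] -5+35=30 d=26 * → r--
[1,5] -5+22=17 d=13 * → r--
[1,4] -5+15=10 d=6 * → r--
[1,3] -5+8=3 d=1 * → l++
[2,3] -2+8=6 d=2 → r--

pair (-5, 8) with sum 3 (|Δ|=1)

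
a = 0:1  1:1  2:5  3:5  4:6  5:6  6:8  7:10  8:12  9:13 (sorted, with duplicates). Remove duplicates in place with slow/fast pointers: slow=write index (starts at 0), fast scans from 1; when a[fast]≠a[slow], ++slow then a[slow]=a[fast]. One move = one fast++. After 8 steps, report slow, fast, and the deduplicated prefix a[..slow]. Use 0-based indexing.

slow=0 fast=1: a[fast]=1=a[slow] dup, fast++
slow=0 fast=2: a[fast]=5≠a[slow]=1 write a[1]=5, slow++,fast++
slow=1 fast=3: a[fast]=5=a[slow] dup, fast++
slow=1 fast=4: a[fast]=6≠a[slow]=5 write a[2]=6, slow++,fast++
slow=2 fast=5: a[fast]=6=a[slow] dup, fast++
slow=2 fast=6: a[fast]=8≠a[slow]=6 write a[3]=8, slow++,fast++
slow=3 fast=7: a[fast]=10≠a[slow]=8 write a[4]=10, slow++,fast++
slow=4 fast=8: a[fast]=12≠a[slow]=10 write a[5]=12, slow++,fast++

slow=5, fast=9, prefix=[1, 5, 6, 8, 10, 12]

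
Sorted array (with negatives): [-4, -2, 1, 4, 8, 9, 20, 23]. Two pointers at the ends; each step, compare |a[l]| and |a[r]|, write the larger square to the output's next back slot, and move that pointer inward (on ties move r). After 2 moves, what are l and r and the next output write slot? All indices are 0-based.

[0,7] |-4|<=|23| out[7]=529 → r--
[0,6] |-4|<=|20| out[6]=400 → r--

l=0, r=5, next write slot=5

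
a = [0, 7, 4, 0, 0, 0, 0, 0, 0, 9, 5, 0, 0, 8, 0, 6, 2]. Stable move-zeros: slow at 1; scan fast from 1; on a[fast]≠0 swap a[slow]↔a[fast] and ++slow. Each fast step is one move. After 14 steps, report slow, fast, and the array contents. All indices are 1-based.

slow=6, fast=15, a=[7, 4, 9, 5, 8, 0, 0, 0, 0, 0, 0, 0, 0, 0, 0, 6, 2]

slow=1 fast=1: a[fast]=0, fast++
slow=1 fast=2: a[fast]=7≠0 swap→a[1]=7, slow++,fast++
slow=2 fast=3: a[fast]=4≠0 swap→a[2]=4, slow++,fast++
slow=3 fast=4: a[fast]=0, fast++
slow=3 fast=5: a[fast]=0, fast++
slow=3 fast=6: a[fast]=0, fast++
slow=3 fast=7: a[fast]=0, fast++
slow=3 fast=8: a[fast]=0, fast++
slow=3 fast=9: a[fast]=0, fast++
slow=3 fast=10: a[fast]=9≠0 swap→a[3]=9, slow++,fast++
slow=4 fast=11: a[fast]=5≠0 swap→a[4]=5, slow++,fast++
slow=5 fast=12: a[fast]=0, fast++
slow=5 fast=13: a[fast]=0, fast++
slow=5 fast=14: a[fast]=8≠0 swap→a[5]=8, slow++,fast++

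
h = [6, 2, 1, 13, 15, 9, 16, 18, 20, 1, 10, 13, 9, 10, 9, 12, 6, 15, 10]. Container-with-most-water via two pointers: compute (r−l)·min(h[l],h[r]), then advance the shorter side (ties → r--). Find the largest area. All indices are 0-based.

max area = 195

l=0 r=18: min(6,10)*18=108 best=108 *, l++
l=1 r=18: min(2,10)*17=34 best=108, l++
l=2 r=18: min(1,10)*16=16 best=108, l++
l=3 r=18: min(13,10)*15=150 best=150 *, r--
l=3 r=17: min(13,15)*14=182 best=182 *, l++
l=4 r=17: min(15,15)*13=195 best=195 *, r--
l=4 r=16: min(15,6)*12=72 best=195, r--
l=4 r=15: min(15,12)*11=132 best=195, r--
l=4 r=14: min(15,9)*10=90 best=195, r--
l=4 r=13: min(15,10)*9=90 best=195, r--
l=4 r=12: min(15,9)*8=72 best=195, r--
l=4 r=11: min(15,13)*7=91 best=195, r--
l=4 r=10: min(15,10)*6=60 best=195, r--
l=4 r=9: min(15,1)*5=5 best=195, r--
l=4 r=8: min(15,20)*4=60 best=195, l++
l=5 r=8: min(9,20)*3=27 best=195, l++
l=6 r=8: min(16,20)*2=32 best=195, l++
l=7 r=8: min(18,20)*1=18 best=195, l++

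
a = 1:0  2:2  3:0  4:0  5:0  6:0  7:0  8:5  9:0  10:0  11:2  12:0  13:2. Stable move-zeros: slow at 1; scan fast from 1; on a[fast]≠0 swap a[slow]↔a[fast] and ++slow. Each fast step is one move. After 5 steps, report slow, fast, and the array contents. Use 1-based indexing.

slow=2, fast=6, a=[2, 0, 0, 0, 0, 0, 0, 5, 0, 0, 2, 0, 2]

(s=1,f=1) a[fast]=0 → fast++
(s=1,f=2) a[fast]=2≠0 swap→a[1]=2 → slow++,fast++
(s=2,f=3) a[fast]=0 → fast++
(s=2,f=4) a[fast]=0 → fast++
(s=2,f=5) a[fast]=0 → fast++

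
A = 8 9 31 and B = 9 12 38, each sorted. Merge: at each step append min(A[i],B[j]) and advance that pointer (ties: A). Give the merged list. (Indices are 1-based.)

i=1 j=1: A[i]=8<=B[j]=9 take 8, i++
i=2 j=1: A[i]=9<=B[j]=9 take 9, i++
i=3 j=1: A[i]=31>B[j]=9 take 9, j++
i=3 j=2: A[i]=31>B[j]=12 take 12, j++
i=3 j=3: A[i]=31<=B[j]=38 take 31, i++
i=4 j=3: A done, take B[j]=38, j++

[8, 9, 9, 12, 31, 38]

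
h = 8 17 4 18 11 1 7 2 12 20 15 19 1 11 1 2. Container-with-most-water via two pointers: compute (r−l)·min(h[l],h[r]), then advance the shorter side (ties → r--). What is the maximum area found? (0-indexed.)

max area = 170

l=0 r=15: min(8,2)*15=30 best=30 *, r--
l=0 r=14: min(8,1)*14=14 best=30, r--
l=0 r=13: min(8,11)*13=104 best=104 *, l++
l=1 r=13: min(17,11)*12=132 best=132 *, r--
l=1 r=12: min(17,1)*11=11 best=132, r--
l=1 r=11: min(17,19)*10=170 best=170 *, l++
l=2 r=11: min(4,19)*9=36 best=170, l++
l=3 r=11: min(18,19)*8=144 best=170, l++
l=4 r=11: min(11,19)*7=77 best=170, l++
l=5 r=11: min(1,19)*6=6 best=170, l++
l=6 r=11: min(7,19)*5=35 best=170, l++
l=7 r=11: min(2,19)*4=8 best=170, l++
l=8 r=11: min(12,19)*3=36 best=170, l++
l=9 r=11: min(20,19)*2=38 best=170, r--
l=9 r=10: min(20,15)*1=15 best=170, r--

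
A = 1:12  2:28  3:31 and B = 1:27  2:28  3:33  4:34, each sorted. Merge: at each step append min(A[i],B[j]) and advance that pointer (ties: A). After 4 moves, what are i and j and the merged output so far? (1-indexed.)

[i=1,j=1] A[i]=12<=B[j]=27 take 12 → i++
[i=2,j=1] A[i]=28>B[j]=27 take 27 → j++
[i=2,j=2] A[i]=28<=B[j]=28 take 28 → i++
[i=3,j=2] A[i]=31>B[j]=28 take 28 → j++

i=3, j=3, merged so far=[12, 27, 28, 28]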